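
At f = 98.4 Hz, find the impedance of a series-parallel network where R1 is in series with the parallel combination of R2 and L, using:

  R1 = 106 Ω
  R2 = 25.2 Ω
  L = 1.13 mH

Step 1 — Angular frequency: ω = 2π·f = 2π·98.4 = 618.3 rad/s.
Step 2 — Component impedances:
  R1: Z = R = 106 Ω
  R2: Z = R = 25.2 Ω
  L: Z = jωL = j·618.3·0.00113 = 0 + j0.6986 Ω
Step 3 — Parallel branch: R2 || L = 1/(1/R2 + 1/L) = 0.01935 + j0.6981 Ω.
Step 4 — Series with R1: Z_total = R1 + (R2 || L) = 106 + j0.6981 Ω = 106∠0.4° Ω.

Z = 106 + j0.6981 Ω = 106∠0.4° Ω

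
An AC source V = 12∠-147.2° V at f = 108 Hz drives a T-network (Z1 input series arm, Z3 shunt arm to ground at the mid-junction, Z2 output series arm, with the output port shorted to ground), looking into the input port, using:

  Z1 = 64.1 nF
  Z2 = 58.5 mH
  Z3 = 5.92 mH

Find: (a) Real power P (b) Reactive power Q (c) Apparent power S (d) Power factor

Step 1 — Angular frequency: ω = 2π·f = 2π·108 = 678.6 rad/s.
Step 2 — Component impedances:
  Z1: Z = 1/(jωC) = -j/(ω·C) = 0 - j2.299e+04 Ω
  Z2: Z = jωL = j·678.6·0.0585 = 0 + j39.7 Ω
  Z3: Z = jωL = j·678.6·0.00592 = 0 + j4.017 Ω
Step 3 — With the output port shorted to ground, the output series arm Z2 runs from the junction to ground; the shunt arm Z3 also runs from the junction to ground. They appear in parallel: Z3 || Z2 = 0 + j3.648 Ω.
Step 4 — Series with input arm Z1: Z_in = Z1 + (Z3 || Z2) = 0 - j2.299e+04 Ω = 2.299e+04∠-90.0° Ω.
Step 5 — Source phasor: V = 12∠-147.2° V = -10.09 - j6.5 V.
Step 6 — Current: I = V / Z = 0.0002828 - j0.0004388 A = 0.000522∠-57.2° A.
Step 7 — Complex power: S = V·I* = 0 - j0.006265 VA.
Step 8 — Real power: P = Re(S) = 0 W.
Step 9 — Reactive power: Q = Im(S) = -0.006265 VAR.
Step 10 — Apparent power: |S| = 0.006265 VA.
Step 11 — Power factor: PF = P/|S| = 0 (leading).

(a) P = 0 W  (b) Q = -0.006265 VAR  (c) S = 0.006265 VA  (d) PF = 0 (leading)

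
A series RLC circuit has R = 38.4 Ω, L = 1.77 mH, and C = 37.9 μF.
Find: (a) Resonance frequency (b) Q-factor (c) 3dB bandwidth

Step 1 — Resonance condition Im(Z)=0 gives ω₀ = 1/√(LC).
Step 2 — ω₀ = 1/√(0.00177·3.79e-05) = 3861 rad/s.
Step 3 — f₀ = ω₀/(2π) = 614.5 Hz.
Step 4 — Series Q: Q = ω₀L/R = 3861·0.00177/38.4 = 0.178.
Step 5 — 3dB bandwidth: Δω = ω₀/Q = 2.169e+04 rad/s; BW = Δω/(2π) = 3453 Hz.

(a) f₀ = 614.5 Hz  (b) Q = 0.178  (c) BW = 3453 Hz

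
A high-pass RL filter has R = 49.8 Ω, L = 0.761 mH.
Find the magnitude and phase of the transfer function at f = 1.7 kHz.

Step 1 — Angular frequency: ω = 2π·1700 = 1.068e+04 rad/s.
Step 2 — Transfer function: H(jω) = jωL/(R + jωL).
Step 3 — Numerator jωL = j·8.129; denominator R + jωL = 49.8 + j8.129.
Step 4 — H = 0.02595 + j0.159.
Step 5 — Magnitude: |H| = 0.1611 (-15.9 dB); phase: φ = 80.7°.

|H| = 0.1611 (-15.9 dB), φ = 80.7°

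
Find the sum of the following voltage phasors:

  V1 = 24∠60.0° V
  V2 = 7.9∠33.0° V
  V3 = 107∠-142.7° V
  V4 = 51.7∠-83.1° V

Step 1 — Convert each phasor to rectangular form:
  V1 = 24·(cos(60.0°) + j·sin(60.0°)) = 12 + j20.78 V
  V2 = 7.9·(cos(33.0°) + j·sin(33.0°)) = 6.625 + j4.303 V
  V3 = 107·(cos(-142.7°) + j·sin(-142.7°)) = -85.12 - j64.84 V
  V4 = 51.7·(cos(-83.1°) + j·sin(-83.1°)) = 6.211 - j51.33 V
Step 2 — Sum components: V_total = -60.28 - j91.08 V.
Step 3 — Convert to polar: |V_total| = 109.2 V, ∠V_total = -123.5°.

V_total = 109.2∠-123.5° V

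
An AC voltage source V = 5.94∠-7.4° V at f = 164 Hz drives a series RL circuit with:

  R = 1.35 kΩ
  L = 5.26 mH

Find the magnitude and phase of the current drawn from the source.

Step 1 — Angular frequency: ω = 2π·f = 2π·164 = 1030 rad/s.
Step 2 — Component impedances:
  R: Z = R = 1350 Ω
  L: Z = jωL = j·1030·0.00526 = 0 + j5.42 Ω
Step 3 — Series combination: Z_total = R + L = 1350 + j5.42 Ω = 1350∠0.2° Ω.
Step 4 — Source phasor: V = 5.94∠-7.4° V = 5.891 - j0.765 V.
Step 5 — Ohm's law: I = V / Z_total = (5.891 - j0.765) / (1350 + j5.42) = 0.004361 - j0.0005842 A.
Step 6 — Convert to polar: |I| = 0.0044 A, ∠I = -7.6°.

I = 0.0044∠-7.6° A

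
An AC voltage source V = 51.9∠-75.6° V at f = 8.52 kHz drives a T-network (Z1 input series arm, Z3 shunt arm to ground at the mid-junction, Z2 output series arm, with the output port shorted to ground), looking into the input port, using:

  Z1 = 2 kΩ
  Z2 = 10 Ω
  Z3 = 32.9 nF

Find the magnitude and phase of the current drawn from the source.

Step 1 — Angular frequency: ω = 2π·f = 2π·8520 = 5.353e+04 rad/s.
Step 2 — Component impedances:
  Z1: Z = R = 2000 Ω
  Z2: Z = R = 10 Ω
  Z3: Z = 1/(jωC) = -j/(ω·C) = 0 - j567.8 Ω
Step 3 — With the output port shorted to ground, the output series arm Z2 runs from the junction to ground; the shunt arm Z3 also runs from the junction to ground. They appear in parallel: Z3 || Z2 = 9.997 - j0.1761 Ω.
Step 4 — Series with input arm Z1: Z_in = Z1 + (Z3 || Z2) = 2010 - j0.1761 Ω = 2010∠-0.0° Ω.
Step 5 — Source phasor: V = 51.9∠-75.6° V = 12.91 - j50.27 V.
Step 6 — Ohm's law: I = V / Z_total = (12.91 - j50.27) / (2010 - j0.1761) = 0.006424 - j0.02501 A.
Step 7 — Convert to polar: |I| = 0.02582 A, ∠I = -75.6°.

I = 0.02582∠-75.6° A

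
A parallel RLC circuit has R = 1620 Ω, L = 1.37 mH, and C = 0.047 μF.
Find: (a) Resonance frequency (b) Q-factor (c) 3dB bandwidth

Step 1 — Resonance: ω₀ = 1/√(LC) = 1/√(0.00137·4.7e-08) = 1.246e+05 rad/s.
Step 2 — f₀ = ω₀/(2π) = 1.983e+04 Hz.
Step 3 — Parallel Q: Q = R/(ω₀L) = 1620/(1.246e+05·0.00137) = 9.489.
Step 4 — Bandwidth: Δω = ω₀/Q = 1.313e+04 rad/s; BW = Δω/(2π) = 2090 Hz.

(a) f₀ = 1.983e+04 Hz  (b) Q = 9.489  (c) BW = 2090 Hz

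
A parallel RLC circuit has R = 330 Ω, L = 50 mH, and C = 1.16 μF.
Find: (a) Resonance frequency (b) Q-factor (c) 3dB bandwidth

Step 1 — Resonance: ω₀ = 1/√(LC) = 1/√(0.05·1.16e-06) = 4152 rad/s.
Step 2 — f₀ = ω₀/(2π) = 660.9 Hz.
Step 3 — Parallel Q: Q = R/(ω₀L) = 330/(4152·0.05) = 1.589.
Step 4 — Bandwidth: Δω = ω₀/Q = 2612 rad/s; BW = Δω/(2π) = 415.8 Hz.

(a) f₀ = 660.9 Hz  (b) Q = 1.589  (c) BW = 415.8 Hz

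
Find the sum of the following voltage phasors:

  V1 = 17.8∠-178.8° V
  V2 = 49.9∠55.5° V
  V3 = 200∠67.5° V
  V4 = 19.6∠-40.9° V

Step 1 — Convert each phasor to rectangular form:
  V1 = 17.8·(cos(-178.8°) + j·sin(-178.8°)) = -17.8 - j0.3728 V
  V2 = 49.9·(cos(55.5°) + j·sin(55.5°)) = 28.26 + j41.12 V
  V3 = 200·(cos(67.5°) + j·sin(67.5°)) = 76.54 + j184.8 V
  V4 = 19.6·(cos(-40.9°) + j·sin(-40.9°)) = 14.81 - j12.83 V
Step 2 — Sum components: V_total = 101.8 + j212.7 V.
Step 3 — Convert to polar: |V_total| = 235.8 V, ∠V_total = 64.4°.

V_total = 235.8∠64.4° V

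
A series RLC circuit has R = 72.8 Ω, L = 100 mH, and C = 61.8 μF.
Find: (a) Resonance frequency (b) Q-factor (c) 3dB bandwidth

Step 1 — Resonance condition Im(Z)=0 gives ω₀ = 1/√(LC).
Step 2 — ω₀ = 1/√(0.1·6.18e-05) = 402.3 rad/s.
Step 3 — f₀ = ω₀/(2π) = 64.02 Hz.
Step 4 — Series Q: Q = ω₀L/R = 402.3·0.1/72.8 = 0.5526.
Step 5 — 3dB bandwidth: Δω = ω₀/Q = 728 rad/s; BW = Δω/(2π) = 115.9 Hz.

(a) f₀ = 64.02 Hz  (b) Q = 0.5526  (c) BW = 115.9 Hz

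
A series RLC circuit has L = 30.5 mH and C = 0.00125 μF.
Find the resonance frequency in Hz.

Step 1 — Resonance condition Im(Z)=0 gives ω₀ = 1/√(LC).
Step 2 — ω₀ = 1/√(0.0305·1.25e-09) = 1.62e+05 rad/s.
Step 3 — f₀ = ω₀/(2π) = 2.578e+04 Hz.

f₀ = 2.578e+04 Hz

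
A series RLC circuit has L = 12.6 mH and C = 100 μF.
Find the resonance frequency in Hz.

Step 1 — Resonance condition Im(Z)=0 gives ω₀ = 1/√(LC).
Step 2 — ω₀ = 1/√(0.0126·0.0001) = 890.9 rad/s.
Step 3 — f₀ = ω₀/(2π) = 141.8 Hz.

f₀ = 141.8 Hz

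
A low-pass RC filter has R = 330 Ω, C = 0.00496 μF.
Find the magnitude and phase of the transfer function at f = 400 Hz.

Step 1 — Angular frequency: ω = 2π·400 = 2513 rad/s.
Step 2 — Transfer function: H(jω) = 1/(1 + jωRC).
Step 3 — Denominator: 1 + jωRC = 1 + j·2513·330·4.96e-09 = 1 + j0.004114.
Step 4 — H = 1 - j0.004114.
Step 5 — Magnitude: |H| = 1 (-0.0 dB); phase: φ = -0.2°.

|H| = 1 (-0.0 dB), φ = -0.2°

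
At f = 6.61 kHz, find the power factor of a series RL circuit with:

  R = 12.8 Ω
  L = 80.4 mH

Step 1 — Angular frequency: ω = 2π·f = 2π·6610 = 4.153e+04 rad/s.
Step 2 — Component impedances:
  R: Z = R = 12.8 Ω
  L: Z = jωL = j·4.153e+04·0.0804 = 0 + j3339 Ω
Step 3 — Series combination: Z_total = R + L = 12.8 + j3339 Ω = 3339∠89.8° Ω.
Step 4 — Power factor: PF = cos(φ) = Re(Z)/|Z| = 12.8/3339 = 0.003833.
Step 5 — Type: Im(Z) = 3339 ⇒ lagging (phase φ = 89.8°).

PF = 0.003833 (lagging, φ = 89.8°)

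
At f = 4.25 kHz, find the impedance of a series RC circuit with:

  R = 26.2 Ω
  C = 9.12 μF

Step 1 — Angular frequency: ω = 2π·f = 2π·4250 = 2.67e+04 rad/s.
Step 2 — Component impedances:
  R: Z = R = 26.2 Ω
  C: Z = 1/(jωC) = -j/(ω·C) = 0 - j4.106 Ω
Step 3 — Series combination: Z_total = R + C = 26.2 - j4.106 Ω = 26.52∠-8.9° Ω.

Z = 26.2 - j4.106 Ω = 26.52∠-8.9° Ω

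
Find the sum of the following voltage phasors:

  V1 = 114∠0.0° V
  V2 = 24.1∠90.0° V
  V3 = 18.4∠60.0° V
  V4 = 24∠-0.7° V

Step 1 — Convert each phasor to rectangular form:
  V1 = 114·(cos(0.0°) + j·sin(0.0°)) = 114 V
  V2 = 24.1·(cos(90.0°) + j·sin(90.0°)) = 0 + j24.1 V
  V3 = 18.4·(cos(60.0°) + j·sin(60.0°)) = 9.2 + j15.93 V
  V4 = 24·(cos(-0.7°) + j·sin(-0.7°)) = 24 - j0.2932 V
Step 2 — Sum components: V_total = 147.2 + j39.74 V.
Step 3 — Convert to polar: |V_total| = 152.5 V, ∠V_total = 15.1°.

V_total = 152.5∠15.1° V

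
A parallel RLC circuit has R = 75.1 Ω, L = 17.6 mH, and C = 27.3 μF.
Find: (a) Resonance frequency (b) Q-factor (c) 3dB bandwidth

Step 1 — Resonance: ω₀ = 1/√(LC) = 1/√(0.0176·2.73e-05) = 1443 rad/s.
Step 2 — f₀ = ω₀/(2π) = 229.6 Hz.
Step 3 — Parallel Q: Q = R/(ω₀L) = 75.1/(1443·0.0176) = 2.958.
Step 4 — Bandwidth: Δω = ω₀/Q = 487.8 rad/s; BW = Δω/(2π) = 77.63 Hz.

(a) f₀ = 229.6 Hz  (b) Q = 2.958  (c) BW = 77.63 Hz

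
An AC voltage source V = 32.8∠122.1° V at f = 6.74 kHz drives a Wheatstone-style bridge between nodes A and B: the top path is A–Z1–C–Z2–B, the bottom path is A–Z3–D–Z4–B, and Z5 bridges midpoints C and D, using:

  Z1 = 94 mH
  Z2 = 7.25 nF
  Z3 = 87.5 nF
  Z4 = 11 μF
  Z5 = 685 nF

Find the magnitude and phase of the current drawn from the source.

Step 1 — Angular frequency: ω = 2π·f = 2π·6740 = 4.235e+04 rad/s.
Step 2 — Component impedances:
  Z1: Z = jωL = j·4.235e+04·0.094 = 0 + j3981 Ω
  Z2: Z = 1/(jωC) = -j/(ω·C) = 0 - j3257 Ω
  Z3: Z = 1/(jωC) = -j/(ω·C) = 0 - j269.9 Ω
  Z4: Z = 1/(jωC) = -j/(ω·C) = 0 - j2.147 Ω
  Z5: Z = 1/(jωC) = -j/(ω·C) = 0 - j34.47 Ω
Step 3 — Bridge requires nodal analysis (the Z5 bridge couples midpoints C and D, so the two paths cannot be reduced to a simple series/parallel combination). Setting node B to ground and injecting 1 A at node A, the 3-node admittance system at A, C, D solves to V_A = Z_AB = 0 - j291.8 Ω = 291.8∠-90.0° Ω.
Step 4 — Source phasor: V = 32.8∠122.1° V = -17.43 + j27.79 V.
Step 5 — Ohm's law: I = V / Z_total = (-17.43 + j27.79) / (0 - j291.8) = -0.09521 - j0.05973 A.
Step 6 — Convert to polar: |I| = 0.1124 A, ∠I = -147.9°.

I = 0.1124∠-147.9° A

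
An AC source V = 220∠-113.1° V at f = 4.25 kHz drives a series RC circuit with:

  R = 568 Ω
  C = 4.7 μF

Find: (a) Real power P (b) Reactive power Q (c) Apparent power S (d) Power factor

Step 1 — Angular frequency: ω = 2π·f = 2π·4250 = 2.67e+04 rad/s.
Step 2 — Component impedances:
  R: Z = R = 568 Ω
  C: Z = 1/(jωC) = -j/(ω·C) = 0 - j7.968 Ω
Step 3 — Series combination: Z_total = R + C = 568 - j7.968 Ω = 568.1∠-0.8° Ω.
Step 4 — Source phasor: V = 220∠-113.1° V = -86.31 - j202.4 V.
Step 5 — Current: I = V / Z = -0.1469 - j0.3583 A = 0.3873∠-112.3° A.
Step 6 — Complex power: S = V·I* = 85.19 - j1.195 VA.
Step 7 — Real power: P = Re(S) = 85.19 W.
Step 8 — Reactive power: Q = Im(S) = -1.195 VAR.
Step 9 — Apparent power: |S| = 85.2 VA.
Step 10 — Power factor: PF = P/|S| = 0.9999 (leading).

(a) P = 85.19 W  (b) Q = -1.195 VAR  (c) S = 85.2 VA  (d) PF = 0.9999 (leading)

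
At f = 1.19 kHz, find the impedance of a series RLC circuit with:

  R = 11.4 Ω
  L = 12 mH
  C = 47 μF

Step 1 — Angular frequency: ω = 2π·f = 2π·1190 = 7477 rad/s.
Step 2 — Component impedances:
  R: Z = R = 11.4 Ω
  L: Z = jωL = j·7477·0.012 = 0 + j89.72 Ω
  C: Z = 1/(jωC) = -j/(ω·C) = 0 - j2.846 Ω
Step 3 — Series combination: Z_total = R + L + C = 11.4 + j86.88 Ω = 87.62∠82.5° Ω.

Z = 11.4 + j86.88 Ω = 87.62∠82.5° Ω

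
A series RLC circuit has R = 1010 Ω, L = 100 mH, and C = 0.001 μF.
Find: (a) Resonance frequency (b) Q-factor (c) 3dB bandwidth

Step 1 — Resonance: ω₀ = 1/√(LC) = 1/√(0.1·1e-09) = 1e+05 rad/s.
Step 2 — f₀ = ω₀/(2π) = 1.592e+04 Hz.
Step 3 — Series Q: Q = ω₀L/R = 1e+05·0.1/1010 = 9.901.
Step 4 — Bandwidth: Δω = ω₀/Q = 1.01e+04 rad/s; BW = Δω/(2π) = 1607 Hz.

(a) f₀ = 1.592e+04 Hz  (b) Q = 9.901  (c) BW = 1607 Hz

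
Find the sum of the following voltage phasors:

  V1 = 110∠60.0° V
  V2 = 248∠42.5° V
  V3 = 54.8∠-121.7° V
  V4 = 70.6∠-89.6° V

Step 1 — Convert each phasor to rectangular form:
  V1 = 110·(cos(60.0°) + j·sin(60.0°)) = 55 + j95.26 V
  V2 = 248·(cos(42.5°) + j·sin(42.5°)) = 182.8 + j167.5 V
  V3 = 54.8·(cos(-121.7°) + j·sin(-121.7°)) = -28.8 - j46.62 V
  V4 = 70.6·(cos(-89.6°) + j·sin(-89.6°)) = 0.4929 - j70.6 V
Step 2 — Sum components: V_total = 209.5 + j145.6 V.
Step 3 — Convert to polar: |V_total| = 255.2 V, ∠V_total = 34.8°.

V_total = 255.2∠34.8° V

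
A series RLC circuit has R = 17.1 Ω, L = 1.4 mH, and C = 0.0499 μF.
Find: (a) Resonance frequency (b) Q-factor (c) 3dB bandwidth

Step 1 — Resonance: ω₀ = 1/√(LC) = 1/√(0.0014·4.99e-08) = 1.196e+05 rad/s.
Step 2 — f₀ = ω₀/(2π) = 1.904e+04 Hz.
Step 3 — Series Q: Q = ω₀L/R = 1.196e+05·0.0014/17.1 = 9.795.
Step 4 — Bandwidth: Δω = ω₀/Q = 1.221e+04 rad/s; BW = Δω/(2π) = 1944 Hz.

(a) f₀ = 1.904e+04 Hz  (b) Q = 9.795  (c) BW = 1944 Hz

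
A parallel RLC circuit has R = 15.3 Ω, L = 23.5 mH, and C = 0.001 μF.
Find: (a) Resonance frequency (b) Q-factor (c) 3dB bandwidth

Step 1 — Resonance: ω₀ = 1/√(LC) = 1/√(0.0235·1e-09) = 2.063e+05 rad/s.
Step 2 — f₀ = ω₀/(2π) = 3.283e+04 Hz.
Step 3 — Parallel Q: Q = R/(ω₀L) = 15.3/(2.063e+05·0.0235) = 0.003156.
Step 4 — Bandwidth: Δω = ω₀/Q = 6.536e+07 rad/s; BW = Δω/(2π) = 1.04e+07 Hz.

(a) f₀ = 3.283e+04 Hz  (b) Q = 0.003156  (c) BW = 1.04e+07 Hz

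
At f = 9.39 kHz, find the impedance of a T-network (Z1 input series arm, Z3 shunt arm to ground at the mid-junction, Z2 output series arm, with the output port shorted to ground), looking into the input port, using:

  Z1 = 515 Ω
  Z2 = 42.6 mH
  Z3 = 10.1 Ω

Step 1 — Angular frequency: ω = 2π·f = 2π·9390 = 5.9e+04 rad/s.
Step 2 — Component impedances:
  Z1: Z = R = 515 Ω
  Z2: Z = jωL = j·5.9e+04·0.0426 = 0 + j2513 Ω
  Z3: Z = R = 10.1 Ω
Step 3 — With the output port shorted to ground, the output series arm Z2 runs from the junction to ground; the shunt arm Z3 also runs from the junction to ground. They appear in parallel: Z3 || Z2 = 10.1 + j0.04059 Ω.
Step 4 — Series with input arm Z1: Z_in = Z1 + (Z3 || Z2) = 525.1 + j0.04059 Ω = 525.1∠0.0° Ω.

Z = 525.1 + j0.04059 Ω = 525.1∠0.0° Ω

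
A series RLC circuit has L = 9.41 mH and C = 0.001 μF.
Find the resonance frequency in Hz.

Step 1 — Resonance condition Im(Z)=0 gives ω₀ = 1/√(LC).
Step 2 — ω₀ = 1/√(0.00941·1e-09) = 3.26e+05 rad/s.
Step 3 — f₀ = ω₀/(2π) = 5.188e+04 Hz.

f₀ = 5.188e+04 Hz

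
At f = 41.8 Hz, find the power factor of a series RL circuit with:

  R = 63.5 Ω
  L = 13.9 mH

Step 1 — Angular frequency: ω = 2π·f = 2π·41.8 = 262.6 rad/s.
Step 2 — Component impedances:
  R: Z = R = 63.5 Ω
  L: Z = jωL = j·262.6·0.0139 = 0 + j3.651 Ω
Step 3 — Series combination: Z_total = R + L = 63.5 + j3.651 Ω = 63.6∠3.3° Ω.
Step 4 — Power factor: PF = cos(φ) = Re(Z)/|Z| = 63.5/63.6 = 0.9984.
Step 5 — Type: Im(Z) = 3.651 ⇒ lagging (phase φ = 3.3°).

PF = 0.9984 (lagging, φ = 3.3°)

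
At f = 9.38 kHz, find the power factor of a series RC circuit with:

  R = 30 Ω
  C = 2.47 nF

Step 1 — Angular frequency: ω = 2π·f = 2π·9380 = 5.894e+04 rad/s.
Step 2 — Component impedances:
  R: Z = R = 30 Ω
  C: Z = 1/(jωC) = -j/(ω·C) = 0 - j6869 Ω
Step 3 — Series combination: Z_total = R + C = 30 - j6869 Ω = 6869∠-89.7° Ω.
Step 4 — Power factor: PF = cos(φ) = Re(Z)/|Z| = 30/6869 = 0.004367.
Step 5 — Type: Im(Z) = -6869 ⇒ leading (phase φ = -89.7°).

PF = 0.004367 (leading, φ = -89.7°)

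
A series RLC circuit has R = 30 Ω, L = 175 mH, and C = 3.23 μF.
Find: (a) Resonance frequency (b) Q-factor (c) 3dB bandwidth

Step 1 — Resonance condition Im(Z)=0 gives ω₀ = 1/√(LC).
Step 2 — ω₀ = 1/√(0.175·3.23e-06) = 1330 rad/s.
Step 3 — f₀ = ω₀/(2π) = 211.7 Hz.
Step 4 — Series Q: Q = ω₀L/R = 1330·0.175/30 = 7.759.
Step 5 — 3dB bandwidth: Δω = ω₀/Q = 171.4 rad/s; BW = Δω/(2π) = 27.28 Hz.

(a) f₀ = 211.7 Hz  (b) Q = 7.759  (c) BW = 27.28 Hz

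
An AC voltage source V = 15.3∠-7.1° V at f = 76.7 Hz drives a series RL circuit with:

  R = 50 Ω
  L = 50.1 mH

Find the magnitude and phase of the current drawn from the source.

Step 1 — Angular frequency: ω = 2π·f = 2π·76.7 = 481.9 rad/s.
Step 2 — Component impedances:
  R: Z = R = 50 Ω
  L: Z = jωL = j·481.9·0.0501 = 0 + j24.14 Ω
Step 3 — Series combination: Z_total = R + L = 50 + j24.14 Ω = 55.52∠25.8° Ω.
Step 4 — Source phasor: V = 15.3∠-7.1° V = 15.18 - j1.891 V.
Step 5 — Ohm's law: I = V / Z_total = (15.18 - j1.891) / (50 + j24.14) = 0.2314 - j0.1496 A.
Step 6 — Convert to polar: |I| = 0.2756 A, ∠I = -32.9°.

I = 0.2756∠-32.9° A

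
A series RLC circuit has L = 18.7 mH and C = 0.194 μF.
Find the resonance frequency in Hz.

Step 1 — Resonance condition Im(Z)=0 gives ω₀ = 1/√(LC).
Step 2 — ω₀ = 1/√(0.0187·1.94e-07) = 1.66e+04 rad/s.
Step 3 — f₀ = ω₀/(2π) = 2642 Hz.

f₀ = 2642 Hz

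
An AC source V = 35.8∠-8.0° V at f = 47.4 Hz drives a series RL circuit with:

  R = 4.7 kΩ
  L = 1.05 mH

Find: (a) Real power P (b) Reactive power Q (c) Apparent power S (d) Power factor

Step 1 — Angular frequency: ω = 2π·f = 2π·47.4 = 297.8 rad/s.
Step 2 — Component impedances:
  R: Z = R = 4700 Ω
  L: Z = jωL = j·297.8·0.00105 = 0 + j0.3127 Ω
Step 3 — Series combination: Z_total = R + L = 4700 + j0.3127 Ω = 4700∠0.0° Ω.
Step 4 — Source phasor: V = 35.8∠-8.0° V = 35.45 - j4.982 V.
Step 5 — Current: I = V / Z = 0.007543 - j0.001061 A = 0.007617∠-8.0° A.
Step 6 — Complex power: S = V·I* = 0.2727 + j1.814e-05 VA.
Step 7 — Real power: P = Re(S) = 0.2727 W.
Step 8 — Reactive power: Q = Im(S) = 1.814e-05 VAR.
Step 9 — Apparent power: |S| = 0.2727 VA.
Step 10 — Power factor: PF = P/|S| = 1 (lagging).

(a) P = 0.2727 W  (b) Q = 1.814e-05 VAR  (c) S = 0.2727 VA  (d) PF = 1 (lagging)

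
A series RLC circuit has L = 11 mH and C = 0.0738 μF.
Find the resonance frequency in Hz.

Step 1 — Resonance condition Im(Z)=0 gives ω₀ = 1/√(LC).
Step 2 — ω₀ = 1/√(0.011·7.38e-08) = 3.51e+04 rad/s.
Step 3 — f₀ = ω₀/(2π) = 5586 Hz.

f₀ = 5586 Hz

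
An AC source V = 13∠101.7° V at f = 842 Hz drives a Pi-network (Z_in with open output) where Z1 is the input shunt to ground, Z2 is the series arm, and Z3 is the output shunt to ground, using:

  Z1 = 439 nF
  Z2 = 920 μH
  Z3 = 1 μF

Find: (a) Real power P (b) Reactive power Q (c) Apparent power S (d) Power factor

Step 1 — Angular frequency: ω = 2π·f = 2π·842 = 5290 rad/s.
Step 2 — Component impedances:
  Z1: Z = 1/(jωC) = -j/(ω·C) = 0 - j430.6 Ω
  Z2: Z = jωL = j·5290·0.00092 = 0 + j4.867 Ω
  Z3: Z = 1/(jωC) = -j/(ω·C) = 0 - j189 Ω
Step 3 — With open output, the series arm Z2 and the output shunt Z3 appear in series to ground: Z2 + Z3 = 0 - j184.2 Ω.
Step 4 — Parallel with input shunt Z1: Z_in = Z1 || (Z2 + Z3) = 0 - j129 Ω = 129∠-90.0° Ω.
Step 5 — Source phasor: V = 13∠101.7° V = -2.636 + j12.73 V.
Step 6 — Current: I = V / Z = -0.09869 - j0.02044 A = 0.1008∠-168.3° A.
Step 7 — Complex power: S = V·I* = 0 - j1.31 VA.
Step 8 — Real power: P = Re(S) = 0 W.
Step 9 — Reactive power: Q = Im(S) = -1.31 VAR.
Step 10 — Apparent power: |S| = 1.31 VA.
Step 11 — Power factor: PF = P/|S| = 0 (leading).

(a) P = 0 W  (b) Q = -1.31 VAR  (c) S = 1.31 VA  (d) PF = 0 (leading)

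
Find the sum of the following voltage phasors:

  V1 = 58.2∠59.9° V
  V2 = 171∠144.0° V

Step 1 — Convert each phasor to rectangular form:
  V1 = 58.2·(cos(59.9°) + j·sin(59.9°)) = 29.19 + j50.35 V
  V2 = 171·(cos(144.0°) + j·sin(144.0°)) = -138.3 + j100.5 V
Step 2 — Sum components: V_total = -109.2 + j150.9 V.
Step 3 — Convert to polar: |V_total| = 186.2 V, ∠V_total = 125.9°.

V_total = 186.2∠125.9° V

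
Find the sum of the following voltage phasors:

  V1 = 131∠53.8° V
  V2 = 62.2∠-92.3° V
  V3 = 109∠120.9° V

Step 1 — Convert each phasor to rectangular form:
  V1 = 131·(cos(53.8°) + j·sin(53.8°)) = 77.37 + j105.7 V
  V2 = 62.2·(cos(-92.3°) + j·sin(-92.3°)) = -2.496 - j62.15 V
  V3 = 109·(cos(120.9°) + j·sin(120.9°)) = -55.98 + j93.53 V
Step 2 — Sum components: V_total = 18.9 + j137.1 V.
Step 3 — Convert to polar: |V_total| = 138.4 V, ∠V_total = 82.2°.

V_total = 138.4∠82.2° V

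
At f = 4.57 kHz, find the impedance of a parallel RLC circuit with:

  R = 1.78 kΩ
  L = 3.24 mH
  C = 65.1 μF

Step 1 — Angular frequency: ω = 2π·f = 2π·4570 = 2.871e+04 rad/s.
Step 2 — Component impedances:
  R: Z = R = 1780 Ω
  L: Z = jωL = j·2.871e+04·0.00324 = 0 + j93.03 Ω
  C: Z = 1/(jωC) = -j/(ω·C) = 0 - j0.535 Ω
Step 3 — Parallel combination: 1/Z_total = 1/R + 1/L + 1/C; Z_total = 0.0001626 - j0.5381 Ω = 0.5381∠-90.0° Ω.

Z = 0.0001626 - j0.5381 Ω = 0.5381∠-90.0° Ω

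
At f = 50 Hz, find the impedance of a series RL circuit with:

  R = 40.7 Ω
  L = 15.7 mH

Step 1 — Angular frequency: ω = 2π·f = 2π·50 = 314.2 rad/s.
Step 2 — Component impedances:
  R: Z = R = 40.7 Ω
  L: Z = jωL = j·314.2·0.0157 = 0 + j4.932 Ω
Step 3 — Series combination: Z_total = R + L = 40.7 + j4.932 Ω = 41∠6.9° Ω.

Z = 40.7 + j4.932 Ω = 41∠6.9° Ω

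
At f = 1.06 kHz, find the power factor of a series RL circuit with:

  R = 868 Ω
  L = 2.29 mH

Step 1 — Angular frequency: ω = 2π·f = 2π·1060 = 6660 rad/s.
Step 2 — Component impedances:
  R: Z = R = 868 Ω
  L: Z = jωL = j·6660·0.00229 = 0 + j15.25 Ω
Step 3 — Series combination: Z_total = R + L = 868 + j15.25 Ω = 868.1∠1.0° Ω.
Step 4 — Power factor: PF = cos(φ) = Re(Z)/|Z| = 868/868.134 = 0.9998.
Step 5 — Type: Im(Z) = 15.25 ⇒ lagging (phase φ = 1.0°).

PF = 0.9998 (lagging, φ = 1.0°)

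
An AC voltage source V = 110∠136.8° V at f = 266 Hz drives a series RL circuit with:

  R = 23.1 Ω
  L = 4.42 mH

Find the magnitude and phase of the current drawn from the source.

Step 1 — Angular frequency: ω = 2π·f = 2π·266 = 1671 rad/s.
Step 2 — Component impedances:
  R: Z = R = 23.1 Ω
  L: Z = jωL = j·1671·0.00442 = 0 + j7.387 Ω
Step 3 — Series combination: Z_total = R + L = 23.1 + j7.387 Ω = 24.25∠17.7° Ω.
Step 4 — Source phasor: V = 110∠136.8° V = -80.19 + j75.3 V.
Step 5 — Ohm's law: I = V / Z_total = (-80.19 + j75.3) / (23.1 + j7.387) = -2.203 + j3.964 A.
Step 6 — Convert to polar: |I| = 4.536 A, ∠I = 119.1°.

I = 4.536∠119.1° A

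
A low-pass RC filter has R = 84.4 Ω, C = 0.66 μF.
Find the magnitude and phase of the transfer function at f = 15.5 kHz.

Step 1 — Angular frequency: ω = 2π·1.55e+04 = 9.739e+04 rad/s.
Step 2 — Transfer function: H(jω) = 1/(1 + jωRC).
Step 3 — Denominator: 1 + jωRC = 1 + j·9.739e+04·84.4·6.6e-07 = 1 + j5.425.
Step 4 — H = 0.03286 - j0.1783.
Step 5 — Magnitude: |H| = 0.1813 (-14.8 dB); phase: φ = -79.6°.

|H| = 0.1813 (-14.8 dB), φ = -79.6°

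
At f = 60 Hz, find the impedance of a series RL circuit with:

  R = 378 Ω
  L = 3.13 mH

Step 1 — Angular frequency: ω = 2π·f = 2π·60 = 377 rad/s.
Step 2 — Component impedances:
  R: Z = R = 378 Ω
  L: Z = jωL = j·377·0.00313 = 0 + j1.18 Ω
Step 3 — Series combination: Z_total = R + L = 378 + j1.18 Ω = 378∠0.2° Ω.

Z = 378 + j1.18 Ω = 378∠0.2° Ω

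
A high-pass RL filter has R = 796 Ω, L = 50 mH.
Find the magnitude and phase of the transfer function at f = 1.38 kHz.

Step 1 — Angular frequency: ω = 2π·1380 = 8671 rad/s.
Step 2 — Transfer function: H(jω) = jωL/(R + jωL).
Step 3 — Numerator jωL = j·433.5; denominator R + jωL = 796 + j433.5.
Step 4 — H = 0.2288 + j0.42.
Step 5 — Magnitude: |H| = 0.4783 (-6.4 dB); phase: φ = 61.4°.

|H| = 0.4783 (-6.4 dB), φ = 61.4°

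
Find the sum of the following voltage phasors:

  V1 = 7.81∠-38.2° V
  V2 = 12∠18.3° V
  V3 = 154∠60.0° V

Step 1 — Convert each phasor to rectangular form:
  V1 = 7.81·(cos(-38.2°) + j·sin(-38.2°)) = 6.138 - j4.83 V
  V2 = 12·(cos(18.3°) + j·sin(18.3°)) = 11.39 + j3.768 V
  V3 = 154·(cos(60.0°) + j·sin(60.0°)) = 77 + j133.4 V
Step 2 — Sum components: V_total = 94.53 + j132.3 V.
Step 3 — Convert to polar: |V_total| = 162.6 V, ∠V_total = 54.5°.

V_total = 162.6∠54.5° V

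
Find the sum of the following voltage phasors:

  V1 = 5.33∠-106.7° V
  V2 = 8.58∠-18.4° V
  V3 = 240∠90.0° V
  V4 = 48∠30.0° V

Step 1 — Convert each phasor to rectangular form:
  V1 = 5.33·(cos(-106.7°) + j·sin(-106.7°)) = -1.532 - j5.105 V
  V2 = 8.58·(cos(-18.4°) + j·sin(-18.4°)) = 8.141 - j2.708 V
  V3 = 240·(cos(90.0°) + j·sin(90.0°)) = 0 + j240 V
  V4 = 48·(cos(30.0°) + j·sin(30.0°)) = 41.57 + j24 V
Step 2 — Sum components: V_total = 48.18 + j256.2 V.
Step 3 — Convert to polar: |V_total| = 260.7 V, ∠V_total = 79.3°.

V_total = 260.7∠79.3° V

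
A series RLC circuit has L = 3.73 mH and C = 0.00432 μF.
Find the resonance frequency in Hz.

Step 1 — Resonance condition Im(Z)=0 gives ω₀ = 1/√(LC).
Step 2 — ω₀ = 1/√(0.00373·4.32e-09) = 2.491e+05 rad/s.
Step 3 — f₀ = ω₀/(2π) = 3.965e+04 Hz.

f₀ = 3.965e+04 Hz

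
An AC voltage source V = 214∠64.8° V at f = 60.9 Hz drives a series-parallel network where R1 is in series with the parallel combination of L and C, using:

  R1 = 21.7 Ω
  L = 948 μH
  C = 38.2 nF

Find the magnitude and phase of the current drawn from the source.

Step 1 — Angular frequency: ω = 2π·f = 2π·60.9 = 382.6 rad/s.
Step 2 — Component impedances:
  R1: Z = R = 21.7 Ω
  L: Z = jωL = j·382.6·0.000948 = 0 + j0.3627 Ω
  C: Z = 1/(jωC) = -j/(ω·C) = 0 - j6.841e+04 Ω
Step 3 — Parallel branch: L || C = 1/(1/L + 1/C) = 0 + j0.3628 Ω.
Step 4 — Series with R1: Z_total = R1 + (L || C) = 21.7 + j0.3628 Ω = 21.7∠1.0° Ω.
Step 5 — Source phasor: V = 214∠64.8° V = 91.12 + j193.6 V.
Step 6 — Ohm's law: I = V / Z_total = (91.12 + j193.6) / (21.7 + j0.3628) = 4.347 + j8.851 A.
Step 7 — Convert to polar: |I| = 9.86 A, ∠I = 63.8°.

I = 9.86∠63.8° A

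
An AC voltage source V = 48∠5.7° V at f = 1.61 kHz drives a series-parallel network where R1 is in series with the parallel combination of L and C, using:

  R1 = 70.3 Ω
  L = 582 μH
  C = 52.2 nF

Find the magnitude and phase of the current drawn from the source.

Step 1 — Angular frequency: ω = 2π·f = 2π·1610 = 1.012e+04 rad/s.
Step 2 — Component impedances:
  R1: Z = R = 70.3 Ω
  L: Z = jωL = j·1.012e+04·0.000582 = 0 + j5.887 Ω
  C: Z = 1/(jωC) = -j/(ω·C) = 0 - j1894 Ω
Step 3 — Parallel branch: L || C = 1/(1/L + 1/C) = 0 + j5.906 Ω.
Step 4 — Series with R1: Z_total = R1 + (L || C) = 70.3 + j5.906 Ω = 70.55∠4.8° Ω.
Step 5 — Source phasor: V = 48∠5.7° V = 47.76 + j4.767 V.
Step 6 — Ohm's law: I = V / Z_total = (47.76 + j4.767) / (70.3 + j5.906) = 0.6803 + j0.01066 A.
Step 7 — Convert to polar: |I| = 0.6804 A, ∠I = 0.9°.

I = 0.6804∠0.9° A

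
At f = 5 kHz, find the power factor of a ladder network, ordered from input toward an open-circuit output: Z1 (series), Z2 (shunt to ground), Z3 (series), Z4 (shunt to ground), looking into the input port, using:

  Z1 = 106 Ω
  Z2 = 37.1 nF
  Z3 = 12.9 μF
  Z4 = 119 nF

Step 1 — Angular frequency: ω = 2π·f = 2π·5000 = 3.142e+04 rad/s.
Step 2 — Component impedances:
  Z1: Z = R = 106 Ω
  Z2: Z = 1/(jωC) = -j/(ω·C) = 0 - j858 Ω
  Z3: Z = 1/(jωC) = -j/(ω·C) = 0 - j2.468 Ω
  Z4: Z = 1/(jωC) = -j/(ω·C) = 0 - j267.5 Ω
Step 3 — Ladder network (open output): work backward from the far end, alternating series and parallel combinations. Z_in = 106 - j205.3 Ω = 231.1∠-62.7° Ω.
Step 4 — Power factor: PF = cos(φ) = Re(Z)/|Z| = 106/231.1 = 0.4587.
Step 5 — Type: Im(Z) = -205.3 ⇒ leading (phase φ = -62.7°).

PF = 0.4587 (leading, φ = -62.7°)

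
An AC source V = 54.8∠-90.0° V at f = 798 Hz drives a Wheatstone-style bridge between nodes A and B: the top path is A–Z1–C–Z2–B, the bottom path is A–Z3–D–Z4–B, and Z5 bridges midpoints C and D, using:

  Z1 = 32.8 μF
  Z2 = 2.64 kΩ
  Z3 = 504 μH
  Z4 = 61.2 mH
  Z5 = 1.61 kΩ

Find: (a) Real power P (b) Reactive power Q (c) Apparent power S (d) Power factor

Step 1 — Angular frequency: ω = 2π·f = 2π·798 = 5014 rad/s.
Step 2 — Component impedances:
  Z1: Z = 1/(jωC) = -j/(ω·C) = 0 - j6.081 Ω
  Z2: Z = R = 2640 Ω
  Z3: Z = jωL = j·5014·0.000504 = 0 + j2.527 Ω
  Z4: Z = jωL = j·5014·0.0612 = 0 + j306.9 Ω
  Z5: Z = R = 1610 Ω
Step 3 — Bridge requires nodal analysis (the Z5 bridge couples midpoints C and D, so the two paths cannot be reduced to a simple series/parallel combination). Setting node B to ground and injecting 1 A at node A, the 3-node admittance system at A, C, D solves to V_A = Z_AB = 35.79 + j305.3 Ω = 307.4∠83.3° Ω.
Step 4 — Source phasor: V = 54.8∠-90.0° V = 0 - j54.8 V.
Step 5 — Current: I = V / Z = -0.1771 - j0.02076 A = 0.1783∠-173.3° A.
Step 6 — Complex power: S = V·I* = 1.138 + j9.704 VA.
Step 7 — Real power: P = Re(S) = 1.138 W.
Step 8 — Reactive power: Q = Im(S) = 9.704 VAR.
Step 9 — Apparent power: |S| = 9.77 VA.
Step 10 — Power factor: PF = P/|S| = 0.1164 (lagging).

(a) P = 1.138 W  (b) Q = 9.704 VAR  (c) S = 9.77 VA  (d) PF = 0.1164 (lagging)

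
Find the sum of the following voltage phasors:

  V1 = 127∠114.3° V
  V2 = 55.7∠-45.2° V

Step 1 — Convert each phasor to rectangular form:
  V1 = 127·(cos(114.3°) + j·sin(114.3°)) = -52.26 + j115.7 V
  V2 = 55.7·(cos(-45.2°) + j·sin(-45.2°)) = 39.25 - j39.52 V
Step 2 — Sum components: V_total = -13.01 + j76.23 V.
Step 3 — Convert to polar: |V_total| = 77.33 V, ∠V_total = 99.7°.

V_total = 77.33∠99.7° V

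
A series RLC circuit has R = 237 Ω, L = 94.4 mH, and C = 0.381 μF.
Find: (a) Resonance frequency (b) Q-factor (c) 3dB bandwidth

Step 1 — Resonance: ω₀ = 1/√(LC) = 1/√(0.0944·3.81e-07) = 5273 rad/s.
Step 2 — f₀ = ω₀/(2π) = 839.2 Hz.
Step 3 — Series Q: Q = ω₀L/R = 5273·0.0944/237 = 2.1.
Step 4 — Bandwidth: Δω = ω₀/Q = 2511 rad/s; BW = Δω/(2π) = 399.6 Hz.

(a) f₀ = 839.2 Hz  (b) Q = 2.1  (c) BW = 399.6 Hz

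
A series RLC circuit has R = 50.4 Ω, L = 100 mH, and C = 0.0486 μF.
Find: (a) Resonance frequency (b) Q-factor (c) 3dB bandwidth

Step 1 — Resonance condition Im(Z)=0 gives ω₀ = 1/√(LC).
Step 2 — ω₀ = 1/√(0.1·4.86e-08) = 1.434e+04 rad/s.
Step 3 — f₀ = ω₀/(2π) = 2283 Hz.
Step 4 — Series Q: Q = ω₀L/R = 1.434e+04·0.1/50.4 = 28.46.
Step 5 — 3dB bandwidth: Δω = ω₀/Q = 504 rad/s; BW = Δω/(2π) = 80.21 Hz.

(a) f₀ = 2283 Hz  (b) Q = 28.46  (c) BW = 80.21 Hz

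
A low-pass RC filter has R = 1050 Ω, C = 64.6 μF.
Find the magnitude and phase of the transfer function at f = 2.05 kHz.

Step 1 — Angular frequency: ω = 2π·2050 = 1.288e+04 rad/s.
Step 2 — Transfer function: H(jω) = 1/(1 + jωRC).
Step 3 — Denominator: 1 + jωRC = 1 + j·1.288e+04·1050·6.46e-05 = 1 + j873.7.
Step 4 — H = 1.31e-06 - j0.001145.
Step 5 — Magnitude: |H| = 0.001145 (-58.8 dB); phase: φ = -89.9°.

|H| = 0.001145 (-58.8 dB), φ = -89.9°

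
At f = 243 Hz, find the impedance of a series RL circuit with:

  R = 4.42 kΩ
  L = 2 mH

Step 1 — Angular frequency: ω = 2π·f = 2π·243 = 1527 rad/s.
Step 2 — Component impedances:
  R: Z = R = 4420 Ω
  L: Z = jωL = j·1527·0.002 = 0 + j3.054 Ω
Step 3 — Series combination: Z_total = R + L = 4420 + j3.054 Ω = 4420∠0.0° Ω.

Z = 4420 + j3.054 Ω = 4420∠0.0° Ω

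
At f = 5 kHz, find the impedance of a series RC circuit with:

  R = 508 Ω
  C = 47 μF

Step 1 — Angular frequency: ω = 2π·f = 2π·5000 = 3.142e+04 rad/s.
Step 2 — Component impedances:
  R: Z = R = 508 Ω
  C: Z = 1/(jωC) = -j/(ω·C) = 0 - j0.6773 Ω
Step 3 — Series combination: Z_total = R + C = 508 - j0.6773 Ω = 508∠-0.1° Ω.

Z = 508 - j0.6773 Ω = 508∠-0.1° Ω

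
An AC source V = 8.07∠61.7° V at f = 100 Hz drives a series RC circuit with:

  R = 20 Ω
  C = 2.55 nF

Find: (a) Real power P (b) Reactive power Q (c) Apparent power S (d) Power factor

Step 1 — Angular frequency: ω = 2π·f = 2π·100 = 628.3 rad/s.
Step 2 — Component impedances:
  R: Z = R = 20 Ω
  C: Z = 1/(jωC) = -j/(ω·C) = 0 - j6.241e+05 Ω
Step 3 — Series combination: Z_total = R + C = 20 - j6.241e+05 Ω = 6.241e+05∠-90.0° Ω.
Step 4 — Source phasor: V = 8.07∠61.7° V = 3.826 + j7.105 V.
Step 5 — Current: I = V / Z = -1.138e-05 + j6.13e-06 A = 1.293e-05∠151.7° A.
Step 6 — Complex power: S = V·I* = 3.344e-09 - j0.0001043 VA.
Step 7 — Real power: P = Re(S) = 3.344e-09 W.
Step 8 — Reactive power: Q = Im(S) = -0.0001043 VAR.
Step 9 — Apparent power: |S| = 0.0001043 VA.
Step 10 — Power factor: PF = P/|S| = 3.204e-05 (leading).

(a) P = 3.344e-09 W  (b) Q = -0.0001043 VAR  (c) S = 0.0001043 VA  (d) PF = 3.204e-05 (leading)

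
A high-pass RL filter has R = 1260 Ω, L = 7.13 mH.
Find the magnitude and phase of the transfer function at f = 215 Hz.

Step 1 — Angular frequency: ω = 2π·215 = 1351 rad/s.
Step 2 — Transfer function: H(jω) = jωL/(R + jωL).
Step 3 — Numerator jωL = j·9.632; denominator R + jωL = 1260 + j9.632.
Step 4 — H = 5.843e-05 + j0.007644.
Step 5 — Magnitude: |H| = 0.007644 (-42.3 dB); phase: φ = 89.6°.

|H| = 0.007644 (-42.3 dB), φ = 89.6°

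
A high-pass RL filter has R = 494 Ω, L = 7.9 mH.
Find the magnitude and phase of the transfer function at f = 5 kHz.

Step 1 — Angular frequency: ω = 2π·5000 = 3.142e+04 rad/s.
Step 2 — Transfer function: H(jω) = jωL/(R + jωL).
Step 3 — Numerator jωL = j·248.2; denominator R + jωL = 494 + j248.2.
Step 4 — H = 0.2015 + j0.4011.
Step 5 — Magnitude: |H| = 0.4489 (-7.0 dB); phase: φ = 63.3°.

|H| = 0.4489 (-7.0 dB), φ = 63.3°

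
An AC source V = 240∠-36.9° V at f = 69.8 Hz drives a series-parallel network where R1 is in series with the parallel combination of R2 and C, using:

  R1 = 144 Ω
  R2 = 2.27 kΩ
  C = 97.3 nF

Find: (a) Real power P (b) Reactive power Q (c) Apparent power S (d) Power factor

Step 1 — Angular frequency: ω = 2π·f = 2π·69.8 = 438.6 rad/s.
Step 2 — Component impedances:
  R1: Z = R = 144 Ω
  R2: Z = R = 2270 Ω
  C: Z = 1/(jωC) = -j/(ω·C) = 0 - j2.343e+04 Ω
Step 3 — Parallel branch: R2 || C = 1/(1/R2 + 1/C) = 2249 - j217.8 Ω.
Step 4 — Series with R1: Z_total = R1 + (R2 || C) = 2393 - j217.8 Ω = 2403∠-5.2° Ω.
Step 5 — Source phasor: V = 240∠-36.9° V = 191.9 - j144.1 V.
Step 6 — Current: I = V / Z = 0.08498 - j0.05248 A = 0.09988∠-31.7° A.
Step 7 — Complex power: S = V·I* = 23.87 - j2.173 VA.
Step 8 — Real power: P = Re(S) = 23.87 W.
Step 9 — Reactive power: Q = Im(S) = -2.173 VAR.
Step 10 — Apparent power: |S| = 23.97 VA.
Step 11 — Power factor: PF = P/|S| = 0.9959 (leading).

(a) P = 23.87 W  (b) Q = -2.173 VAR  (c) S = 23.97 VA  (d) PF = 0.9959 (leading)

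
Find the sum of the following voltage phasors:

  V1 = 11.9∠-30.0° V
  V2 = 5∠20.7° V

Step 1 — Convert each phasor to rectangular form:
  V1 = 11.9·(cos(-30.0°) + j·sin(-30.0°)) = 10.31 - j5.95 V
  V2 = 5·(cos(20.7°) + j·sin(20.7°)) = 4.677 + j1.767 V
Step 2 — Sum components: V_total = 14.98 - j4.183 V.
Step 3 — Convert to polar: |V_total| = 15.56 V, ∠V_total = -15.6°.

V_total = 15.56∠-15.6° V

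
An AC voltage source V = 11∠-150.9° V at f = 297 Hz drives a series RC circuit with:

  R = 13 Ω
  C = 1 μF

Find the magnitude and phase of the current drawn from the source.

Step 1 — Angular frequency: ω = 2π·f = 2π·297 = 1866 rad/s.
Step 2 — Component impedances:
  R: Z = R = 13 Ω
  C: Z = 1/(jωC) = -j/(ω·C) = 0 - j535.9 Ω
Step 3 — Series combination: Z_total = R + C = 13 - j535.9 Ω = 536∠-88.6° Ω.
Step 4 — Source phasor: V = 11∠-150.9° V = -9.611 - j5.35 V.
Step 5 — Ohm's law: I = V / Z_total = (-9.611 - j5.35) / (13 - j535.9) = 0.009542 - j0.01817 A.
Step 6 — Convert to polar: |I| = 0.02052 A, ∠I = -62.3°.

I = 0.02052∠-62.3° A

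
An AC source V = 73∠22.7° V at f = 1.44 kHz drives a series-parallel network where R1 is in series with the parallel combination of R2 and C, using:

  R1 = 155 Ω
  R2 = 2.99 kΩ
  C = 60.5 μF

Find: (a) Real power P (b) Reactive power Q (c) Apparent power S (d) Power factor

Step 1 — Angular frequency: ω = 2π·f = 2π·1440 = 9048 rad/s.
Step 2 — Component impedances:
  R1: Z = R = 155 Ω
  R2: Z = R = 2990 Ω
  C: Z = 1/(jωC) = -j/(ω·C) = 0 - j1.827 Ω
Step 3 — Parallel branch: R2 || C = 1/(1/R2 + 1/C) = 0.001116 - j1.827 Ω.
Step 4 — Series with R1: Z_total = R1 + (R2 || C) = 155 - j1.827 Ω = 155∠-0.7° Ω.
Step 5 — Source phasor: V = 73∠22.7° V = 67.35 + j28.17 V.
Step 6 — Current: I = V / Z = 0.4323 + j0.1868 A = 0.4709∠23.4° A.
Step 7 — Complex power: S = V·I* = 34.38 - j0.4052 VA.
Step 8 — Real power: P = Re(S) = 34.38 W.
Step 9 — Reactive power: Q = Im(S) = -0.4052 VAR.
Step 10 — Apparent power: |S| = 34.38 VA.
Step 11 — Power factor: PF = P/|S| = 0.9999 (leading).

(a) P = 34.38 W  (b) Q = -0.4052 VAR  (c) S = 34.38 VA  (d) PF = 0.9999 (leading)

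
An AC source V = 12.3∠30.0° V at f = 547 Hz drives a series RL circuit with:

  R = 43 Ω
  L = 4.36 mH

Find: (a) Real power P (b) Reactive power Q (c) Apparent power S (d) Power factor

Step 1 — Angular frequency: ω = 2π·f = 2π·547 = 3437 rad/s.
Step 2 — Component impedances:
  R: Z = R = 43 Ω
  L: Z = jωL = j·3437·0.00436 = 0 + j14.98 Ω
Step 3 — Series combination: Z_total = R + L = 43 + j14.98 Ω = 45.54∠19.2° Ω.
Step 4 — Source phasor: V = 12.3∠30.0° V = 10.65 + j6.15 V.
Step 5 — Current: I = V / Z = 0.2653 + j0.05056 A = 0.2701∠10.8° A.
Step 6 — Complex power: S = V·I* = 3.137 + j1.093 VA.
Step 7 — Real power: P = Re(S) = 3.137 W.
Step 8 — Reactive power: Q = Im(S) = 1.093 VAR.
Step 9 — Apparent power: |S| = 3.322 VA.
Step 10 — Power factor: PF = P/|S| = 0.9443 (lagging).

(a) P = 3.137 W  (b) Q = 1.093 VAR  (c) S = 3.322 VA  (d) PF = 0.9443 (lagging)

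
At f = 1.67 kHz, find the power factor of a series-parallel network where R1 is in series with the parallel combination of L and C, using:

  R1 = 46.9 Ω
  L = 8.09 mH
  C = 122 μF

Step 1 — Angular frequency: ω = 2π·f = 2π·1670 = 1.049e+04 rad/s.
Step 2 — Component impedances:
  R1: Z = R = 46.9 Ω
  L: Z = jωL = j·1.049e+04·0.00809 = 0 + j84.89 Ω
  C: Z = 1/(jωC) = -j/(ω·C) = 0 - j0.7812 Ω
Step 3 — Parallel branch: L || C = 1/(1/L + 1/C) = 0 - j0.7884 Ω.
Step 4 — Series with R1: Z_total = R1 + (L || C) = 46.9 - j0.7884 Ω = 46.91∠-1.0° Ω.
Step 5 — Power factor: PF = cos(φ) = Re(Z)/|Z| = 46.9/46.907 = 0.9999.
Step 6 — Type: Im(Z) = -0.7884 ⇒ leading (phase φ = -1.0°).

PF = 0.9999 (leading, φ = -1.0°)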